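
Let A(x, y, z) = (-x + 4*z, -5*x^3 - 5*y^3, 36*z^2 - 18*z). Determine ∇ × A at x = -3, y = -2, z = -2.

(∇×A)₁ = ∂A₃/∂y − ∂A₂/∂z = 0
(∇×A)₂ = ∂A₁/∂z − ∂A₃/∂x = 4
(∇×A)₃ = ∂A₂/∂x − ∂A₁/∂y = -15*x^2
∇×A = (0, 4, -15*x^2)
At (-3, -2, -2): (0, 4, -135).

(0, 4, -135)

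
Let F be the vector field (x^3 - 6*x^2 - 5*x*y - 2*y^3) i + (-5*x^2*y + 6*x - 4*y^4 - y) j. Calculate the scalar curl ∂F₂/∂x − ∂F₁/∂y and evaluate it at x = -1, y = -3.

25

∂F₂/∂x = -10*x*y + 6
∂F₁/∂y = -5*x - 6*y^2
Scalar curl = -10*x*y + 5*x + 6*y^2 + 6
At (-1, -3): 25.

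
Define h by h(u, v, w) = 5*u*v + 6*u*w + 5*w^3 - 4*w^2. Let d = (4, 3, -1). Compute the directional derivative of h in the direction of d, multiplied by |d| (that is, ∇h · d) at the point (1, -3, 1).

-34

∂h/∂u = 5*v + 6*w
∂h/∂v = 5*u
∂h/∂w = 6*u + 15*w^2 - 8*w
∇h at (1, -3, 1) = (-9, 5, 13)
∇h · d = (-9)(4) + (5)(3) + (13)(-1) = -34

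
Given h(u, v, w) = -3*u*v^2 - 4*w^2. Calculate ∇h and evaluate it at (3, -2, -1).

∂h/∂u = -3*v^2
∂h/∂v = -6*u*v
∂h/∂w = -8*w
∇h = (-3*v^2, -6*u*v, -8*w)
At (3, -2, -1): (-12, 36, 8).

(-12, 36, 8)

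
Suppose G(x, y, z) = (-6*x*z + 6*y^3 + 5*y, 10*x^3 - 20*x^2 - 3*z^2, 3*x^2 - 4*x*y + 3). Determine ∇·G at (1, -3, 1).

-6

∂G₁/∂x = -6*z
∂G₂/∂y = 0
∂G₃/∂z = 0
∇·G = -6*z
At (1, -3, 1): -6.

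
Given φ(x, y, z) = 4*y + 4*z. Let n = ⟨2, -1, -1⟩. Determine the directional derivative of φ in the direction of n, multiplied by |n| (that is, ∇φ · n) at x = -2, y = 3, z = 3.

-8

∂φ/∂x = 0
∂φ/∂y = 4
∂φ/∂z = 4
∇φ at (-2, 3, 3) = (0, 4, 4)
∇φ · n = (0)(2) + (4)(-1) + (4)(-1) = -8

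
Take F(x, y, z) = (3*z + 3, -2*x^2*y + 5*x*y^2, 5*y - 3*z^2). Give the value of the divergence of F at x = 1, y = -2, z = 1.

-28

∂F₁/∂x = 0
∂F₂/∂y = -2*x^2 + 10*x*y
∂F₃/∂z = -6*z
∇·F = -2*x^2 + 10*x*y - 6*z
At (1, -2, 1): -28.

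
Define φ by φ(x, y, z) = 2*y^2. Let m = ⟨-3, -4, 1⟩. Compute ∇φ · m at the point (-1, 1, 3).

∂φ/∂x = 0
∂φ/∂y = 4*y
∂φ/∂z = 0
∇φ at (-1, 1, 3) = (0, 4, 0)
∇φ · m = (0)(-3) + (4)(-4) + (0)(1) = -16

-16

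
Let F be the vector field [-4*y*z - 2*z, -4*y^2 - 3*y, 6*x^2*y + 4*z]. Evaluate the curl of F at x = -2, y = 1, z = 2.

(24, 18, 8)

(∇×F)₁ = ∂F₃/∂y − ∂F₂/∂z = 6*x^2
(∇×F)₂ = ∂F₁/∂z − ∂F₃/∂x = -12*x*y - 4*y - 2
(∇×F)₃ = ∂F₂/∂x − ∂F₁/∂y = 4*z
∇×F = (6*x^2, -12*x*y - 4*y - 2, 4*z)
At (-2, 1, 2): (24, 18, 8).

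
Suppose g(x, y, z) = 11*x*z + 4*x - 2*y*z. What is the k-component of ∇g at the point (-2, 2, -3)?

(∇g)_3 = ∂g/∂z = 11*x - 2*y
At (-2, 2, -3): -26.

-26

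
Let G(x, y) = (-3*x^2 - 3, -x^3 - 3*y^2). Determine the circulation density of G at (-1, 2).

∂G₂/∂x = -3*x^2
∂G₁/∂y = 0
Scalar curl = -3*x^2
At (-1, 2): -3.

-3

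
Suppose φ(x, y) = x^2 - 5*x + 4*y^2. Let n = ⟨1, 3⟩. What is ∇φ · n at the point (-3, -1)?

-35

∂φ/∂x = 2*x - 5
∂φ/∂y = 8*y
∇φ at (-3, -1) = (-11, -8)
∇φ · n = (-11)(1) + (-8)(3) = -35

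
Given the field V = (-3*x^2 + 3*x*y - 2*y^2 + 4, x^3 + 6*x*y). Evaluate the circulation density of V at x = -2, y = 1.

28

∂V₂/∂x = 3*x^2 + 6*y
∂V₁/∂y = 3*x - 4*y
Scalar curl = 3*x^2 - 3*x + 10*y
At (-2, 1): 28.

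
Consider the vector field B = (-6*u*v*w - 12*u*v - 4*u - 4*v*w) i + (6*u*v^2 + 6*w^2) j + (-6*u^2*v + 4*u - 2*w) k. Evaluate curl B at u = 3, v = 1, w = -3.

(-18, 10, -24)

(∇×B)₁ = ∂B₃/∂v − ∂B₂/∂w = -6*u^2 - 12*w
(∇×B)₂ = ∂B₁/∂w − ∂B₃/∂u = 6*u*v - 4*v - 4
(∇×B)₃ = ∂B₂/∂u − ∂B₁/∂v = 6*u*w + 12*u + 6*v^2 + 4*w
∇×B = (-6*u^2 - 12*w, 6*u*v - 4*v - 4, 6*u*w + 12*u + 6*v^2 + 4*w)
At (3, 1, -3): (-18, 10, -24).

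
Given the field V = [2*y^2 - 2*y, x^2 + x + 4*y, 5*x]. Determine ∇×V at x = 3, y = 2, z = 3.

(∇×V)₁ = ∂V₃/∂y − ∂V₂/∂z = 0
(∇×V)₂ = ∂V₁/∂z − ∂V₃/∂x = -5
(∇×V)₃ = ∂V₂/∂x − ∂V₁/∂y = 2*x - 4*y + 3
∇×V = (0, -5, 2*x - 4*y + 3)
At (3, 2, 3): (0, -5, 1).

(0, -5, 1)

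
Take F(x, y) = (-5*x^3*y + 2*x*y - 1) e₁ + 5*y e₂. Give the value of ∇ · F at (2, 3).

-169

∂F₁/∂x = -15*x^2*y + 2*y
∂F₂/∂y = 5
∇·F = -15*x^2*y + 2*y + 5
At (2, 3): -169.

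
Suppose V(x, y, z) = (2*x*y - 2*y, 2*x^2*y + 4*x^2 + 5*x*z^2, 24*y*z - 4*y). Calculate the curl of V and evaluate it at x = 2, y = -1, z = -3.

(-16, 0, 51)

(∇×V)₁ = ∂V₃/∂y − ∂V₂/∂z = -10*x*z + 24*z - 4
(∇×V)₂ = ∂V₁/∂z − ∂V₃/∂x = 0
(∇×V)₃ = ∂V₂/∂x − ∂V₁/∂y = 4*x*y + 6*x + 5*z^2 + 2
∇×V = (-10*x*z + 24*z - 4, 0, 4*x*y + 6*x + 5*z^2 + 2)
At (2, -1, -3): (-16, 0, 51).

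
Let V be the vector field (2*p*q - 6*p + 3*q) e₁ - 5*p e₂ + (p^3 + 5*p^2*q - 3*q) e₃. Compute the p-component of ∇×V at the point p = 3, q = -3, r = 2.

42

(∇×V)_1 = ∂V₃/∂q − ∂V₂/∂r
= 5*p^2 - 3 − (0)
= 5*p^2 - 3
At (3, -3, 2): 42.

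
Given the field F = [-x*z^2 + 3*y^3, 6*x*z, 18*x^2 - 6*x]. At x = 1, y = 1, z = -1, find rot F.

(-6, -28, -15)

(∇×F)₁ = ∂F₃/∂y − ∂F₂/∂z = -6*x
(∇×F)₂ = ∂F₁/∂z − ∂F₃/∂x = -2*x*z - 36*x + 6
(∇×F)₃ = ∂F₂/∂x − ∂F₁/∂y = -9*y^2 + 6*z
∇×F = (-6*x, -2*x*z - 36*x + 6, -9*y^2 + 6*z)
At (1, 1, -1): (-6, -28, -15).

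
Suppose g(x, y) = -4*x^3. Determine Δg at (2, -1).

∂²g/∂x² = -24*x
∂²g/∂y² = 0
∇²g = -24*x
At (2, -1): -48.

-48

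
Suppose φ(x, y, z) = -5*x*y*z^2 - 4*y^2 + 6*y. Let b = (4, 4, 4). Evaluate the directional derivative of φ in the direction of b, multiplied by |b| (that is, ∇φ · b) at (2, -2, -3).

∂φ/∂x = -5*y*z^2
∂φ/∂y = -5*x*z^2 - 8*y + 6
∂φ/∂z = -10*x*y*z
∇φ at (2, -2, -3) = (90, -68, -120)
∇φ · b = (90)(4) + (-68)(4) + (-120)(4) = -392

-392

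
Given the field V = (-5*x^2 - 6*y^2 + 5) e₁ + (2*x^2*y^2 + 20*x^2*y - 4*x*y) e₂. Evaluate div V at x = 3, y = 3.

246

∂V₁/∂x = -10*x
∂V₂/∂y = 4*x^2*y + 20*x^2 - 4*x
∇·V = 4*x^2*y + 20*x^2 - 14*x
At (3, 3): 246.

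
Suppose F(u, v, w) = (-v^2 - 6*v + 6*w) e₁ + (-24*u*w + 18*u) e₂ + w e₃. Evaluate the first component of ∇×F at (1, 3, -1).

(∇×F)_1 = ∂F₃/∂v − ∂F₂/∂w
= 0 − (-24*u)
= 24*u
At (1, 3, -1): 24.

24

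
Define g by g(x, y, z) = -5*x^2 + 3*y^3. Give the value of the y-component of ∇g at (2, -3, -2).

(∇g)_2 = ∂g/∂y = 9*y^2
At (2, -3, -2): 81.

81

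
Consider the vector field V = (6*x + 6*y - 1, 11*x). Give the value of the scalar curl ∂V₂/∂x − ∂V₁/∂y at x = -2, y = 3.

∂V₂/∂x = 11
∂V₁/∂y = 6
Scalar curl = 5
At (-2, 3): 5.

5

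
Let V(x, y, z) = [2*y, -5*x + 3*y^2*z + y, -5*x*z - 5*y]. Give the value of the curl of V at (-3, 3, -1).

(∇×V)₁ = ∂V₃/∂y − ∂V₂/∂z = -3*y^2 - 5
(∇×V)₂ = ∂V₁/∂z − ∂V₃/∂x = 5*z
(∇×V)₃ = ∂V₂/∂x − ∂V₁/∂y = -7
∇×V = (-3*y^2 - 5, 5*z, -7)
At (-3, 3, -1): (-32, -5, -7).

(-32, -5, -7)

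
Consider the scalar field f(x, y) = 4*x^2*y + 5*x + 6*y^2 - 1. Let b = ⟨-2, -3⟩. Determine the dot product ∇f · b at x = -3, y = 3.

-82

∂f/∂x = 8*x*y + 5
∂f/∂y = 4*x^2 + 12*y
∇f at (-3, 3) = (-67, 72)
∇f · b = (-67)(-2) + (72)(-3) = -82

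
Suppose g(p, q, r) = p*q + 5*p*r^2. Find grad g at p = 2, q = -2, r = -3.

(43, 2, -60)

∂g/∂p = q + 5*r^2
∂g/∂q = p
∂g/∂r = 10*p*r
∇g = (q + 5*r^2, p, 10*p*r)
At (2, -2, -3): (43, 2, -60).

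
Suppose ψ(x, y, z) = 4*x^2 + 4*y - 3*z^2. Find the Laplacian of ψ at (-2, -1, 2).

∂²ψ/∂x² = 8
∂²ψ/∂y² = 0
∂²ψ/∂z² = -6
∇²ψ = 2
At (-2, -1, 2): 2.

2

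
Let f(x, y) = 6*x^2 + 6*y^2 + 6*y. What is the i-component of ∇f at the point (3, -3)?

(∇f)_1 = ∂f/∂x = 12*x
At (3, -3): 36.

36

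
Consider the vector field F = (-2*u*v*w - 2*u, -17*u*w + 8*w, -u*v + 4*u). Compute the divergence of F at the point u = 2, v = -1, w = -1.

-4

∂F₁/∂u = -2*v*w - 2
∂F₂/∂v = 0
∂F₃/∂w = 0
∇·F = -2*v*w - 2
At (2, -1, -1): -4.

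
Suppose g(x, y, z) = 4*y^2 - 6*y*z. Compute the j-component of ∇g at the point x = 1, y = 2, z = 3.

-2

(∇g)_2 = ∂g/∂y = 8*y - 6*z
At (1, 2, 3): -2.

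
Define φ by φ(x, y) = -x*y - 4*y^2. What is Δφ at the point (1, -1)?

-8

∂²φ/∂x² = 0
∂²φ/∂y² = -8
∇²φ = -8
At (1, -1): -8.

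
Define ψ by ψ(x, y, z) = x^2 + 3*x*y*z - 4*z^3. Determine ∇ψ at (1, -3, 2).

∂ψ/∂x = 2*x + 3*y*z
∂ψ/∂y = 3*x*z
∂ψ/∂z = 3*x*y - 12*z^2
∇ψ = (2*x + 3*y*z, 3*x*z, 3*x*y - 12*z^2)
At (1, -3, 2): (-16, 6, -57).

(-16, 6, -57)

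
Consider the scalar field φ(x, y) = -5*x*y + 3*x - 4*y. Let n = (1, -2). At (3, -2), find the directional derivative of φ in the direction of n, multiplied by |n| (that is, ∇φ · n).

51

∂φ/∂x = -5*y + 3
∂φ/∂y = -5*x - 4
∇φ at (3, -2) = (13, -19)
∇φ · n = (13)(1) + (-19)(-2) = 51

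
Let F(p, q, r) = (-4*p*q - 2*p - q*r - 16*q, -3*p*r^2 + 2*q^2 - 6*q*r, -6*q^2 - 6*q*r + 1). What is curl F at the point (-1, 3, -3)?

(∇×F)₁ = ∂F₃/∂q − ∂F₂/∂r = 6*p*r - 6*q - 6*r
(∇×F)₂ = ∂F₁/∂r − ∂F₃/∂p = -q
(∇×F)₃ = ∂F₂/∂p − ∂F₁/∂q = 4*p - 3*r^2 + r + 16
∇×F = (6*p*r - 6*q - 6*r, -q, 4*p - 3*r^2 + r + 16)
At (-1, 3, -3): (18, -3, -18).

(18, -3, -18)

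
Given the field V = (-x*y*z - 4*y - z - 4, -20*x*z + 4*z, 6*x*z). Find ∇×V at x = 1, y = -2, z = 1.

(∇×V)₁ = ∂V₃/∂y − ∂V₂/∂z = 20*x - 4
(∇×V)₂ = ∂V₁/∂z − ∂V₃/∂x = -x*y - 6*z - 1
(∇×V)₃ = ∂V₂/∂x − ∂V₁/∂y = x*z - 20*z + 4
∇×V = (20*x - 4, -x*y - 6*z - 1, x*z - 20*z + 4)
At (1, -2, 1): (16, -5, -15).

(16, -5, -15)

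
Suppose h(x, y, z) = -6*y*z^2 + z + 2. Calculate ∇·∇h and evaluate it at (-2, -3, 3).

36

∂²h/∂x² = 0
∂²h/∂y² = 0
∂²h/∂z² = -12*y
∇²h = -12*y
At (-2, -3, 3): 36.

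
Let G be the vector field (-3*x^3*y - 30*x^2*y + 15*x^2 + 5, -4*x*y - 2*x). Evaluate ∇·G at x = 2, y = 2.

∂G₁/∂x = -9*x^2*y - 60*x*y + 30*x
∂G₂/∂y = -4*x
∇·G = -9*x^2*y - 60*x*y + 26*x
At (2, 2): -260.

-260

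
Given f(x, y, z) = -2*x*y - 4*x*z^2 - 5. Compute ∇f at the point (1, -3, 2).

∂f/∂x = -2*y - 4*z^2
∂f/∂y = -2*x
∂f/∂z = -8*x*z
∇f = (-2*y - 4*z^2, -2*x, -8*x*z)
At (1, -3, 2): (-10, -2, -16).

(-10, -2, -16)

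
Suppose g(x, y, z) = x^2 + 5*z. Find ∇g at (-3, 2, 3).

(-6, 0, 5)

∂g/∂x = 2*x
∂g/∂y = 0
∂g/∂z = 5
∇g = (2*x, 0, 5)
At (-3, 2, 3): (-6, 0, 5).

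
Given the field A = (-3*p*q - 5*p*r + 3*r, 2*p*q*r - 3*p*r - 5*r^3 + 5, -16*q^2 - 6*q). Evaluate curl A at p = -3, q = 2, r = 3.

(∇×A)₁ = ∂A₃/∂q − ∂A₂/∂r = -2*p*q + 3*p - 32*q + 15*r^2 - 6
(∇×A)₂ = ∂A₁/∂r − ∂A₃/∂p = -5*p + 3
(∇×A)₃ = ∂A₂/∂p − ∂A₁/∂q = 3*p + 2*q*r - 3*r
∇×A = (-2*p*q + 3*p - 32*q + 15*r^2 - 6, -5*p + 3, 3*p + 2*q*r - 3*r)
At (-3, 2, 3): (68, 18, -6).

(68, 18, -6)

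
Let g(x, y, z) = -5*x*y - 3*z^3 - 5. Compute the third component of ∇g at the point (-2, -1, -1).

-9

(∇g)_3 = ∂g/∂z = -9*z^2
At (-2, -1, -1): -9.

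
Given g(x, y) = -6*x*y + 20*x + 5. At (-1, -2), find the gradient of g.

∂g/∂x = -6*y + 20
∂g/∂y = -6*x
∇g = (-6*y + 20, -6*x)
At (-1, -2): (32, 6).

(32, 6)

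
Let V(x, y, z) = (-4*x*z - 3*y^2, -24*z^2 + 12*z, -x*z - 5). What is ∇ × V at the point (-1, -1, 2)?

(84, 6, -6)

(∇×V)₁ = ∂V₃/∂y − ∂V₂/∂z = 48*z - 12
(∇×V)₂ = ∂V₁/∂z − ∂V₃/∂x = -4*x + z
(∇×V)₃ = ∂V₂/∂x − ∂V₁/∂y = 6*y
∇×V = (48*z - 12, -4*x + z, 6*y)
At (-1, -1, 2): (84, 6, -6).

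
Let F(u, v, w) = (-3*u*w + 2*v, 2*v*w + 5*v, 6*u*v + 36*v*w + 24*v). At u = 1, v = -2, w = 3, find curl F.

(∇×F)₁ = ∂F₃/∂v − ∂F₂/∂w = 6*u - 2*v + 36*w + 24
(∇×F)₂ = ∂F₁/∂w − ∂F₃/∂u = -3*u - 6*v
(∇×F)₃ = ∂F₂/∂u − ∂F₁/∂v = -2
∇×F = (6*u - 2*v + 36*w + 24, -3*u - 6*v, -2)
At (1, -2, 3): (142, 9, -2).

(142, 9, -2)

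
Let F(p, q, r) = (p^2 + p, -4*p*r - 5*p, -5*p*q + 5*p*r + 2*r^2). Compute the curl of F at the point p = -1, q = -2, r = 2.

(∇×F)₁ = ∂F₃/∂q − ∂F₂/∂r = -p
(∇×F)₂ = ∂F₁/∂r − ∂F₃/∂p = 5*q - 5*r
(∇×F)₃ = ∂F₂/∂p − ∂F₁/∂q = -4*r - 5
∇×F = (-p, 5*q - 5*r, -4*r - 5)
At (-1, -2, 2): (1, -20, -13).

(1, -20, -13)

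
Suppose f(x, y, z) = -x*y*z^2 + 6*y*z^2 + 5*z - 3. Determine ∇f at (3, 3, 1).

(-3, 3, 23)

∂f/∂x = -y*z^2
∂f/∂y = -x*z^2 + 6*z^2
∂f/∂z = -2*x*y*z + 12*y*z + 5
∇f = (-y*z^2, -x*z^2 + 6*z^2, -2*x*y*z + 12*y*z + 5)
At (3, 3, 1): (-3, 3, 23).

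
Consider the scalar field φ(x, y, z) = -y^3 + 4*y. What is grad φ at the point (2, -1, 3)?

∂φ/∂x = 0
∂φ/∂y = -3*y^2 + 4
∂φ/∂z = 0
∇φ = (0, -3*y^2 + 4, 0)
At (2, -1, 3): (0, 1, 0).

(0, 1, 0)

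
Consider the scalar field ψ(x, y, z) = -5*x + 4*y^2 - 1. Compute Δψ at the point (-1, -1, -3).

∂²ψ/∂x² = 0
∂²ψ/∂y² = 8
∂²ψ/∂z² = 0
∇²ψ = 8
At (-1, -1, -3): 8.

8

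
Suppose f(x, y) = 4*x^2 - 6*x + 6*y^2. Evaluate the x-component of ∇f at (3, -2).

18

(∇f)_1 = ∂f/∂x = 8*x - 6
At (3, -2): 18.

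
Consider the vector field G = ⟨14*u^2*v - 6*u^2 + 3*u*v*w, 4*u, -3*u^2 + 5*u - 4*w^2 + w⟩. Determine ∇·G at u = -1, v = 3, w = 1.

∂G₁/∂u = 28*u*v - 12*u + 3*v*w
∂G₂/∂v = 0
∂G₃/∂w = -8*w + 1
∇·G = 28*u*v - 12*u + 3*v*w - 8*w + 1
At (-1, 3, 1): -70.

-70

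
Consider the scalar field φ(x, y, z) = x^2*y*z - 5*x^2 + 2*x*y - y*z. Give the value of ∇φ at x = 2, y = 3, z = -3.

∂φ/∂x = 2*x*y*z - 10*x + 2*y
∂φ/∂y = x^2*z + 2*x - z
∂φ/∂z = x^2*y - y
∇φ = (2*x*y*z - 10*x + 2*y, x^2*z + 2*x - z, x^2*y - y)
At (2, 3, -3): (-50, -5, 9).

(-50, -5, 9)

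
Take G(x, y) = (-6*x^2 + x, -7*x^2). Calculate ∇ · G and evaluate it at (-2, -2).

25

∂G₁/∂x = -12*x + 1
∂G₂/∂y = 0
∇·G = -12*x + 1
At (-2, -2): 25.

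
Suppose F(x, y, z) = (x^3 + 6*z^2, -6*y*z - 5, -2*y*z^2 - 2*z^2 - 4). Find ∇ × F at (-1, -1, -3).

(-24, -36, 0)

(∇×F)₁ = ∂F₃/∂y − ∂F₂/∂z = 6*y - 2*z^2
(∇×F)₂ = ∂F₁/∂z − ∂F₃/∂x = 12*z
(∇×F)₃ = ∂F₂/∂x − ∂F₁/∂y = 0
∇×F = (6*y - 2*z^2, 12*z, 0)
At (-1, -1, -3): (-24, -36, 0).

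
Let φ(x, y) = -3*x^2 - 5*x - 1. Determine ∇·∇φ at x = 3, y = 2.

-6

∂²φ/∂x² = -6
∂²φ/∂y² = 0
∇²φ = -6
At (3, 2): -6.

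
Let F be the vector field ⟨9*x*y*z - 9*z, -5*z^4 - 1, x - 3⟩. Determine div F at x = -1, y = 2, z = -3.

∂F₁/∂x = 9*y*z
∂F₂/∂y = 0
∂F₃/∂z = 0
∇·F = 9*y*z
At (-1, 2, -3): -54.

-54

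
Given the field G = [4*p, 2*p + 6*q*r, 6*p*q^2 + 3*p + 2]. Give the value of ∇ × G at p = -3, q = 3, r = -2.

(∇×G)₁ = ∂G₃/∂q − ∂G₂/∂r = 12*p*q - 6*q
(∇×G)₂ = ∂G₁/∂r − ∂G₃/∂p = -6*q^2 - 3
(∇×G)₃ = ∂G₂/∂p − ∂G₁/∂q = 2
∇×G = (12*p*q - 6*q, -6*q^2 - 3, 2)
At (-3, 3, -2): (-126, -57, 2).

(-126, -57, 2)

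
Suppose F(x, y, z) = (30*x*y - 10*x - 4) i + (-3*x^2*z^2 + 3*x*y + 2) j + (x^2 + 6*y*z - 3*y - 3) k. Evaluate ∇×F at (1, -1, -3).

(-39, -2, -87)

(∇×F)₁ = ∂F₃/∂y − ∂F₂/∂z = 6*x^2*z + 6*z - 3
(∇×F)₂ = ∂F₁/∂z − ∂F₃/∂x = -2*x
(∇×F)₃ = ∂F₂/∂x − ∂F₁/∂y = -6*x*z^2 - 30*x + 3*y
∇×F = (6*x^2*z + 6*z - 3, -2*x, -6*x*z^2 - 30*x + 3*y)
At (1, -1, -3): (-39, -2, -87).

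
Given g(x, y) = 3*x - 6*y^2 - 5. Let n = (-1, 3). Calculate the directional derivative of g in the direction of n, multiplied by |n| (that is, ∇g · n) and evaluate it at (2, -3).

∂g/∂x = 3
∂g/∂y = -12*y
∇g at (2, -3) = (3, 36)
∇g · n = (3)(-1) + (36)(3) = 105

105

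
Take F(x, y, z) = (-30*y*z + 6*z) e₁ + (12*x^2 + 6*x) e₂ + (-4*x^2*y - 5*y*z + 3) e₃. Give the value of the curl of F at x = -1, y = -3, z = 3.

(∇×F)₁ = ∂F₃/∂y − ∂F₂/∂z = -4*x^2 - 5*z
(∇×F)₂ = ∂F₁/∂z − ∂F₃/∂x = 8*x*y - 30*y + 6
(∇×F)₃ = ∂F₂/∂x − ∂F₁/∂y = 24*x + 30*z + 6
∇×F = (-4*x^2 - 5*z, 8*x*y - 30*y + 6, 24*x + 30*z + 6)
At (-1, -3, 3): (-19, 120, 72).

(-19, 120, 72)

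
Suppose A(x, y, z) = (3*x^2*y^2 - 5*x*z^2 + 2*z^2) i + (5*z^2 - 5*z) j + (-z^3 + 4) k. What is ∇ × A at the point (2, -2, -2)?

(25, 32, 48)

(∇×A)₁ = ∂A₃/∂y − ∂A₂/∂z = -10*z + 5
(∇×A)₂ = ∂A₁/∂z − ∂A₃/∂x = -10*x*z + 4*z
(∇×A)₃ = ∂A₂/∂x − ∂A₁/∂y = -6*x^2*y
∇×A = (-10*z + 5, -10*x*z + 4*z, -6*x^2*y)
At (2, -2, -2): (25, 32, 48).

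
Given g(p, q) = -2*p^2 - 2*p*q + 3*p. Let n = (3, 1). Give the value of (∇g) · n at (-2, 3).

∂g/∂p = -4*p - 2*q + 3
∂g/∂q = -2*p
∇g at (-2, 3) = (5, 4)
∇g · n = (5)(3) + (4)(1) = 19

19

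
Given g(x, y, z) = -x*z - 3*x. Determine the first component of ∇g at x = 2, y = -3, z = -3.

(∇g)_1 = ∂g/∂x = -z - 3
At (2, -3, -3): 0.

0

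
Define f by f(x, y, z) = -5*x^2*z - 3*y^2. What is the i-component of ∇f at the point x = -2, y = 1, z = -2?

-40

(∇f)_1 = ∂f/∂x = -10*x*z
At (-2, 1, -2): -40.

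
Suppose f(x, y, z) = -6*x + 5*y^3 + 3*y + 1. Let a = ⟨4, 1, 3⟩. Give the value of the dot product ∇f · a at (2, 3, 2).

114

∂f/∂x = -6
∂f/∂y = 15*y^2 + 3
∂f/∂z = 0
∇f at (2, 3, 2) = (-6, 138, 0)
∇f · a = (-6)(4) + (138)(1) + (0)(3) = 114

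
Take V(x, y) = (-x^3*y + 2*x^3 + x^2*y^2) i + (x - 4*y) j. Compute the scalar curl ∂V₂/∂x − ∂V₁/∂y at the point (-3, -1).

∂V₂/∂x = 1
∂V₁/∂y = -x^3 + 2*x^2*y
Scalar curl = x^3 - 2*x^2*y + 1
At (-3, -1): -8.

-8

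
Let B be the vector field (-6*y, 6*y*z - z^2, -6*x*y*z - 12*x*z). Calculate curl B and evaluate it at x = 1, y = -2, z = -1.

(∇×B)₁ = ∂B₃/∂y − ∂B₂/∂z = -6*x*z - 6*y + 2*z
(∇×B)₂ = ∂B₁/∂z − ∂B₃/∂x = 6*y*z + 12*z
(∇×B)₃ = ∂B₂/∂x − ∂B₁/∂y = 6
∇×B = (-6*x*z - 6*y + 2*z, 6*y*z + 12*z, 6)
At (1, -2, -1): (16, 0, 6).

(16, 0, 6)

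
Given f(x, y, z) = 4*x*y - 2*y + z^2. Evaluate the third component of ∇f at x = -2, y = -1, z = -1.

-2

(∇f)_3 = ∂f/∂z = 2*z
At (-2, -1, -1): -2.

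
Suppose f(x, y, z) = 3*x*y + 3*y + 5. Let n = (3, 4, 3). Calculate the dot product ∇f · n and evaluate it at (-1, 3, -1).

27

∂f/∂x = 3*y
∂f/∂y = 3*x + 3
∂f/∂z = 0
∇f at (-1, 3, -1) = (9, 0, 0)
∇f · n = (9)(3) + (0)(4) + (0)(3) = 27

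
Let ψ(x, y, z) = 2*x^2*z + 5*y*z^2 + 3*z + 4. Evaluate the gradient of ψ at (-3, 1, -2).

(24, 20, 1)

∂ψ/∂x = 4*x*z
∂ψ/∂y = 5*z^2
∂ψ/∂z = 2*x^2 + 10*y*z + 3
∇ψ = (4*x*z, 5*z^2, 2*x^2 + 10*y*z + 3)
At (-3, 1, -2): (24, 20, 1).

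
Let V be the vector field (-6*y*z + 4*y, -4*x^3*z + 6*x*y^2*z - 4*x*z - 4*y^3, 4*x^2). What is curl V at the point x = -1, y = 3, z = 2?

(∇×V)₁ = ∂V₃/∂y − ∂V₂/∂z = 4*x^3 - 6*x*y^2 + 4*x
(∇×V)₂ = ∂V₁/∂z − ∂V₃/∂x = -8*x - 6*y
(∇×V)₃ = ∂V₂/∂x − ∂V₁/∂y = -12*x^2*z + 6*y^2*z + 2*z - 4
∇×V = (4*x^3 - 6*x*y^2 + 4*x, -8*x - 6*y, -12*x^2*z + 6*y^2*z + 2*z - 4)
At (-1, 3, 2): (46, -10, 84).

(46, -10, 84)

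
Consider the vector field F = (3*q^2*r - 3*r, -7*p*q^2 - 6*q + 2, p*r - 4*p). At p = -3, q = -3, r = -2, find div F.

-135

∂F₁/∂p = 0
∂F₂/∂q = -14*p*q - 6
∂F₃/∂r = p
∇·F = -14*p*q + p - 6
At (-3, -3, -2): -135.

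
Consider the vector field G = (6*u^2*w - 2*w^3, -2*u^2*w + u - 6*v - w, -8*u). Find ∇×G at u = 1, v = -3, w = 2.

(∇×G)₁ = ∂G₃/∂v − ∂G₂/∂w = 2*u^2 + 1
(∇×G)₂ = ∂G₁/∂w − ∂G₃/∂u = 6*u^2 - 6*w^2 + 8
(∇×G)₃ = ∂G₂/∂u − ∂G₁/∂v = -4*u*w + 1
∇×G = (2*u^2 + 1, 6*u^2 - 6*w^2 + 8, -4*u*w + 1)
At (1, -3, 2): (3, -10, -7).

(3, -10, -7)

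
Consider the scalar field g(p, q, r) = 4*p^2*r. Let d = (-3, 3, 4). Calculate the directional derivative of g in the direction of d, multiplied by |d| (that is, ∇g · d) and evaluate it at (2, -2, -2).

∂g/∂p = 8*p*r
∂g/∂q = 0
∂g/∂r = 4*p^2
∇g at (2, -2, -2) = (-32, 0, 16)
∇g · d = (-32)(-3) + (0)(3) + (16)(4) = 160

160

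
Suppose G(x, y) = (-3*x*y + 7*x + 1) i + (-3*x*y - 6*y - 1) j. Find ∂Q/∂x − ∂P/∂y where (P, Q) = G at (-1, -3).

6

∂G₂/∂x = -3*y
∂G₁/∂y = -3*x
Scalar curl = 3*x - 3*y
At (-1, -3): 6.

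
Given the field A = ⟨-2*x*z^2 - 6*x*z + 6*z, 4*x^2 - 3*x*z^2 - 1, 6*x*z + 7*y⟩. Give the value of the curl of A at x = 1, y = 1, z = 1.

(13, -10, 5)

(∇×A)₁ = ∂A₃/∂y − ∂A₂/∂z = 6*x*z + 7
(∇×A)₂ = ∂A₁/∂z − ∂A₃/∂x = -4*x*z - 6*x - 6*z + 6
(∇×A)₃ = ∂A₂/∂x − ∂A₁/∂y = 8*x - 3*z^2
∇×A = (6*x*z + 7, -4*x*z - 6*x - 6*z + 6, 8*x - 3*z^2)
At (1, 1, 1): (13, -10, 5).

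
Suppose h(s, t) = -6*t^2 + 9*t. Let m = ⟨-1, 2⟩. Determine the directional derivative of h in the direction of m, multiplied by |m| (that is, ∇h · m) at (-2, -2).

66

∂h/∂s = 0
∂h/∂t = -12*t + 9
∇h at (-2, -2) = (0, 33)
∇h · m = (0)(-1) + (33)(2) = 66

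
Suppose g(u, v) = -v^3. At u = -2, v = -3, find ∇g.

(0, -27)

∂g/∂u = 0
∂g/∂v = -3*v^2
∇g = (0, -3*v^2)
At (-2, -3): (0, -27).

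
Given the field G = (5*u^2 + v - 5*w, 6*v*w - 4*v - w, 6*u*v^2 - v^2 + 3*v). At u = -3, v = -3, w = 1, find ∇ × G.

(∇×G)₁ = ∂G₃/∂v − ∂G₂/∂w = 12*u*v - 8*v + 4
(∇×G)₂ = ∂G₁/∂w − ∂G₃/∂u = -6*v^2 - 5
(∇×G)₃ = ∂G₂/∂u − ∂G₁/∂v = -1
∇×G = (12*u*v - 8*v + 4, -6*v^2 - 5, -1)
At (-3, -3, 1): (136, -59, -1).

(136, -59, -1)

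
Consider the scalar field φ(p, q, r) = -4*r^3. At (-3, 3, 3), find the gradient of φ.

(0, 0, -108)

∂φ/∂p = 0
∂φ/∂q = 0
∂φ/∂r = -12*r^2
∇φ = (0, 0, -12*r^2)
At (-3, 3, 3): (0, 0, -108).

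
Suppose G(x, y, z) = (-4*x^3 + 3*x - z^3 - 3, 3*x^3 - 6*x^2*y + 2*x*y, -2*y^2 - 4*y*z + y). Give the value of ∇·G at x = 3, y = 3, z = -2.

∂G₁/∂x = -12*x^2 + 3
∂G₂/∂y = -6*x^2 + 2*x
∂G₃/∂z = -4*y
∇·G = -18*x^2 + 2*x - 4*y + 3
At (3, 3, -2): -165.

-165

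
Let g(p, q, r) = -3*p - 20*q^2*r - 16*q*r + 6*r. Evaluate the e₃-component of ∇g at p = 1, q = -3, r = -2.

(∇g)_3 = ∂g/∂r = -20*q^2 - 16*q + 6
At (1, -3, -2): -126.

-126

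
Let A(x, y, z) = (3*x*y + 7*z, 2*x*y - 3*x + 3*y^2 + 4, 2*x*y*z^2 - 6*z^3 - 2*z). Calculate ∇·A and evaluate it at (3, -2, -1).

∂A₁/∂x = 3*y
∂A₂/∂y = 2*x + 6*y
∂A₃/∂z = 4*x*y*z - 18*z^2 - 2
∇·A = 4*x*y*z + 2*x + 9*y - 18*z^2 - 2
At (3, -2, -1): -8.

-8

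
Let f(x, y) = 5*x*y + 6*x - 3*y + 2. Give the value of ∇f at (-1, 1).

∂f/∂x = 5*y + 6
∂f/∂y = 5*x - 3
∇f = (5*y + 6, 5*x - 3)
At (-1, 1): (11, -8).

(11, -8)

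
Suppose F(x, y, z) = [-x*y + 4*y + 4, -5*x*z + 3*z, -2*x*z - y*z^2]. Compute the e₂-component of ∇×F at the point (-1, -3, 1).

(∇×F)_2 = ∂F₁/∂z − ∂F₃/∂x
= 0 − (-2*z)
= 2*z
At (-1, -3, 1): 2.

2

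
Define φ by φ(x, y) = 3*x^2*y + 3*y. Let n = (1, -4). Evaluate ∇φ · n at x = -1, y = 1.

∂φ/∂x = 6*x*y
∂φ/∂y = 3*x^2 + 3
∇φ at (-1, 1) = (-6, 6)
∇φ · n = (-6)(1) + (6)(-4) = -30

-30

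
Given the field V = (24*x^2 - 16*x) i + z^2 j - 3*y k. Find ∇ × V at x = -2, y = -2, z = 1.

(∇×V)₁ = ∂V₃/∂y − ∂V₂/∂z = -2*z - 3
(∇×V)₂ = ∂V₁/∂z − ∂V₃/∂x = 0
(∇×V)₃ = ∂V₂/∂x − ∂V₁/∂y = 0
∇×V = (-2*z - 3, 0, 0)
At (-2, -2, 1): (-5, 0, 0).

(-5, 0, 0)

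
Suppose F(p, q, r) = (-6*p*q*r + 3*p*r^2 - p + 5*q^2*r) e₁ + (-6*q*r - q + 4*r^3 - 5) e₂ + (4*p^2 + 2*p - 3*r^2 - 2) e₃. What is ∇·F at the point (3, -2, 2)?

10

∂F₁/∂p = -6*q*r + 3*r^2 - 1
∂F₂/∂q = -6*r - 1
∂F₃/∂r = -6*r
∇·F = -6*q*r + 3*r^2 - 12*r - 2
At (3, -2, 2): 10.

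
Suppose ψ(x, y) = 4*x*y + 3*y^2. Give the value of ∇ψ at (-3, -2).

(-8, -24)

∂ψ/∂x = 4*y
∂ψ/∂y = 4*x + 6*y
∇ψ = (4*y, 4*x + 6*y)
At (-3, -2): (-8, -24).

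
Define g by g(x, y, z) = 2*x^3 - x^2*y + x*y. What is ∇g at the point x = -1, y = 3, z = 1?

(15, -2, 0)

∂g/∂x = 6*x^2 - 2*x*y + y
∂g/∂y = -x^2 + x
∂g/∂z = 0
∇g = (6*x^2 - 2*x*y + y, -x^2 + x, 0)
At (-1, 3, 1): (15, -2, 0).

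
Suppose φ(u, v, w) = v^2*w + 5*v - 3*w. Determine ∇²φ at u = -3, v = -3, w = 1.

2

∂²φ/∂u² = 0
∂²φ/∂v² = 2*w
∂²φ/∂w² = 0
∇²φ = 2*w
At (-3, -3, 1): 2.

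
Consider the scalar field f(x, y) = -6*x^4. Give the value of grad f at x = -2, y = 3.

(192, 0)

∂f/∂x = -24*x^3
∂f/∂y = 0
∇f = (-24*x^3, 0)
At (-2, 3): (192, 0).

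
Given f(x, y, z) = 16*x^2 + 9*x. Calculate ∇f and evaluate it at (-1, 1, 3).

(-23, 0, 0)

∂f/∂x = 32*x + 9
∂f/∂y = 0
∂f/∂z = 0
∇f = (32*x + 9, 0, 0)
At (-1, 1, 3): (-23, 0, 0).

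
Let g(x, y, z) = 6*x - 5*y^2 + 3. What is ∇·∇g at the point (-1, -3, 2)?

∂²g/∂x² = 0
∂²g/∂y² = -10
∂²g/∂z² = 0
∇²g = -10
At (-1, -3, 2): -10.

-10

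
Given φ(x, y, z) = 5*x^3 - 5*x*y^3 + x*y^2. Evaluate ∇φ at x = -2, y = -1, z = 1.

(66, 34, 0)

∂φ/∂x = 15*x^2 - 5*y^3 + y^2
∂φ/∂y = -15*x*y^2 + 2*x*y
∂φ/∂z = 0
∇φ = (15*x^2 - 5*y^3 + y^2, -15*x*y^2 + 2*x*y, 0)
At (-2, -1, 1): (66, 34, 0).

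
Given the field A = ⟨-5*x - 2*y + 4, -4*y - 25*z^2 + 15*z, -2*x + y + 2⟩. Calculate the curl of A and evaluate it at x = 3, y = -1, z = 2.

(86, 2, 2)

(∇×A)₁ = ∂A₃/∂y − ∂A₂/∂z = 50*z - 14
(∇×A)₂ = ∂A₁/∂z − ∂A₃/∂x = 2
(∇×A)₃ = ∂A₂/∂x − ∂A₁/∂y = 2
∇×A = (50*z - 14, 2, 2)
At (3, -1, 2): (86, 2, 2).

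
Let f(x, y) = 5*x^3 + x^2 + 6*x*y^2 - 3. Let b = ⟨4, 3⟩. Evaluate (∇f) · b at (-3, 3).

408

∂f/∂x = 15*x^2 + 2*x + 6*y^2
∂f/∂y = 12*x*y
∇f at (-3, 3) = (183, -108)
∇f · b = (183)(4) + (-108)(3) = 408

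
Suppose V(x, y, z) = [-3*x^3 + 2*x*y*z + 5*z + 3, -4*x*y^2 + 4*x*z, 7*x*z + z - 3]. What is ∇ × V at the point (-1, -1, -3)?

(4, 28, -22)

(∇×V)₁ = ∂V₃/∂y − ∂V₂/∂z = -4*x
(∇×V)₂ = ∂V₁/∂z − ∂V₃/∂x = 2*x*y - 7*z + 5
(∇×V)₃ = ∂V₂/∂x − ∂V₁/∂y = -2*x*z - 4*y^2 + 4*z
∇×V = (-4*x, 2*x*y - 7*z + 5, -2*x*z - 4*y^2 + 4*z)
At (-1, -1, -3): (4, 28, -22).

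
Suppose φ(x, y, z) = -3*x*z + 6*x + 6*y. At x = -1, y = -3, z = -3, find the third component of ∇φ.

3

(∇φ)_3 = ∂φ/∂z = -3*x
At (-1, -3, -3): 3.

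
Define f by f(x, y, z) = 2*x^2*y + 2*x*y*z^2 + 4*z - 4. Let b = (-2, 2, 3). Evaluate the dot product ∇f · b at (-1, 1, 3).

∂f/∂x = 4*x*y + 2*y*z^2
∂f/∂y = 2*x^2 + 2*x*z^2
∂f/∂z = 4*x*y*z + 4
∇f at (-1, 1, 3) = (14, -16, -8)
∇f · b = (14)(-2) + (-16)(2) + (-8)(3) = -84

-84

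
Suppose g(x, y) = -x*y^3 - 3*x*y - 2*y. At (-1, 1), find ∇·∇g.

∂²g/∂x² = 0
∂²g/∂y² = -6*x*y
∇²g = -6*x*y
At (-1, 1): 6.

6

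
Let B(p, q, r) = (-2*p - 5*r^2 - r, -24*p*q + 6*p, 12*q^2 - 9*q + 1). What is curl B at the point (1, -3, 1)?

(-81, -11, 78)

(∇×B)₁ = ∂B₃/∂q − ∂B₂/∂r = 24*q - 9
(∇×B)₂ = ∂B₁/∂r − ∂B₃/∂p = -10*r - 1
(∇×B)₃ = ∂B₂/∂p − ∂B₁/∂q = -24*q + 6
∇×B = (24*q - 9, -10*r - 1, -24*q + 6)
At (1, -3, 1): (-81, -11, 78).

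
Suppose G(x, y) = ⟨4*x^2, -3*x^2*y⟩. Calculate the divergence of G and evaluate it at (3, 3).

-3

∂G₁/∂x = 8*x
∂G₂/∂y = -3*x^2
∇·G = -3*x^2 + 8*x
At (3, 3): -3.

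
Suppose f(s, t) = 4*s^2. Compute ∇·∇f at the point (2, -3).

8

∂²f/∂s² = 8
∂²f/∂t² = 0
∇²f = 8
At (2, -3): 8.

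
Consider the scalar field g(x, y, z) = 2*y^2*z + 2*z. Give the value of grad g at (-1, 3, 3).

(0, 36, 20)

∂g/∂x = 0
∂g/∂y = 4*y*z
∂g/∂z = 2*y^2 + 2
∇g = (0, 4*y*z, 2*y^2 + 2)
At (-1, 3, 3): (0, 36, 20).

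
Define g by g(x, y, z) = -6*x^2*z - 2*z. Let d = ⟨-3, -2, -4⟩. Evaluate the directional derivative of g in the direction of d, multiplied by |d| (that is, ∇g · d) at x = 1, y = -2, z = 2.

104

∂g/∂x = -12*x*z
∂g/∂y = 0
∂g/∂z = -6*x^2 - 2
∇g at (1, -2, 2) = (-24, 0, -8)
∇g · d = (-24)(-3) + (0)(-2) + (-8)(-4) = 104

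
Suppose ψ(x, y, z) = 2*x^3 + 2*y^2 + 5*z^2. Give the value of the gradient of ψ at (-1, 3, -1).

(6, 12, -10)

∂ψ/∂x = 6*x^2
∂ψ/∂y = 4*y
∂ψ/∂z = 10*z
∇ψ = (6*x^2, 4*y, 10*z)
At (-1, 3, -1): (6, 12, -10).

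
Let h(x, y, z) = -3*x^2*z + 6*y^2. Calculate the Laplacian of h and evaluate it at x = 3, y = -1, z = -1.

18

∂²h/∂x² = -6*z
∂²h/∂y² = 12
∂²h/∂z² = 0
∇²h = -6*z + 12
At (3, -1, -1): 18.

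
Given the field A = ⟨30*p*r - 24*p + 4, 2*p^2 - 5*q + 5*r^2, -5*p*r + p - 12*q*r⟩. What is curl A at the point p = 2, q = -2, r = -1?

(22, 54, 8)

(∇×A)₁ = ∂A₃/∂q − ∂A₂/∂r = -22*r
(∇×A)₂ = ∂A₁/∂r − ∂A₃/∂p = 30*p + 5*r - 1
(∇×A)₃ = ∂A₂/∂p − ∂A₁/∂q = 4*p
∇×A = (-22*r, 30*p + 5*r - 1, 4*p)
At (2, -2, -1): (22, 54, 8).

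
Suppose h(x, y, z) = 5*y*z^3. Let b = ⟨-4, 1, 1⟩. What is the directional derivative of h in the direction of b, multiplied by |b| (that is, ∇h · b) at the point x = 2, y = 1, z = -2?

20

∂h/∂x = 0
∂h/∂y = 5*z^3
∂h/∂z = 15*y*z^2
∇h at (2, 1, -2) = (0, -40, 60)
∇h · b = (0)(-4) + (-40)(1) + (60)(1) = 20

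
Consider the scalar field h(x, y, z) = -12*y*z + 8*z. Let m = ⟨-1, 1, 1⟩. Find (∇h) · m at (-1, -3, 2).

20

∂h/∂x = 0
∂h/∂y = -12*z
∂h/∂z = -12*y + 8
∇h at (-1, -3, 2) = (0, -24, 44)
∇h · m = (0)(-1) + (-24)(1) + (44)(1) = 20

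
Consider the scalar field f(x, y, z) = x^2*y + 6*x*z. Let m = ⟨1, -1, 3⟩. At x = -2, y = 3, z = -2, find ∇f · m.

-64

∂f/∂x = 2*x*y + 6*z
∂f/∂y = x^2
∂f/∂z = 6*x
∇f at (-2, 3, -2) = (-24, 4, -12)
∇f · m = (-24)(1) + (4)(-1) + (-12)(3) = -64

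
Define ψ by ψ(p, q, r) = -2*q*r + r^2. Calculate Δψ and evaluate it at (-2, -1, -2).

∂²ψ/∂p² = 0
∂²ψ/∂q² = 0
∂²ψ/∂r² = 2
∇²ψ = 2
At (-2, -1, -2): 2.

2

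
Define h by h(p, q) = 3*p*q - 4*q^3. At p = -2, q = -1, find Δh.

∂²h/∂p² = 0
∂²h/∂q² = -24*q
∇²h = -24*q
At (-2, -1): 24.

24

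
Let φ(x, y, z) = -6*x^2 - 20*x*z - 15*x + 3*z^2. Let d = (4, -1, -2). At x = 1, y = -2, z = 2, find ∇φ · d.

∂φ/∂x = -12*x - 20*z - 15
∂φ/∂y = 0
∂φ/∂z = -20*x + 6*z
∇φ at (1, -2, 2) = (-67, 0, -8)
∇φ · d = (-67)(4) + (0)(-1) + (-8)(-2) = -252

-252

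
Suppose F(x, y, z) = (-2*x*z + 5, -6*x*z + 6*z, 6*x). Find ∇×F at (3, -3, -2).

(12, -12, 12)

(∇×F)₁ = ∂F₃/∂y − ∂F₂/∂z = 6*x - 6
(∇×F)₂ = ∂F₁/∂z − ∂F₃/∂x = -2*x - 6
(∇×F)₃ = ∂F₂/∂x − ∂F₁/∂y = -6*z
∇×F = (6*x - 6, -2*x - 6, -6*z)
At (3, -3, -2): (12, -12, 12).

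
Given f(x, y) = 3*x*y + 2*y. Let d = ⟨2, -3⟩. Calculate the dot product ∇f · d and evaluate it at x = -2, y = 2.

24

∂f/∂x = 3*y
∂f/∂y = 3*x + 2
∇f at (-2, 2) = (6, -4)
∇f · d = (6)(2) + (-4)(-3) = 24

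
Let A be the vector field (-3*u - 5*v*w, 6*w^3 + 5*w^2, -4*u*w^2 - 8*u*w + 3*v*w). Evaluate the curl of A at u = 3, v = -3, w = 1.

(-25, 27, 5)

(∇×A)₁ = ∂A₃/∂v − ∂A₂/∂w = -18*w^2 - 7*w
(∇×A)₂ = ∂A₁/∂w − ∂A₃/∂u = -5*v + 4*w^2 + 8*w
(∇×A)₃ = ∂A₂/∂u − ∂A₁/∂v = 5*w
∇×A = (-18*w^2 - 7*w, -5*v + 4*w^2 + 8*w, 5*w)
At (3, -3, 1): (-25, 27, 5).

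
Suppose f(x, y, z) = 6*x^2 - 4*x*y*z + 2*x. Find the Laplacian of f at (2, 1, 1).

∂²f/∂x² = 12
∂²f/∂y² = 0
∂²f/∂z² = 0
∇²f = 12
At (2, 1, 1): 12.

12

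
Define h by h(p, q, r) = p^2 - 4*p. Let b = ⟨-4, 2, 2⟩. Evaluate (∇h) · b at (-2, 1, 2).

32

∂h/∂p = 2*p - 4
∂h/∂q = 0
∂h/∂r = 0
∇h at (-2, 1, 2) = (-8, 0, 0)
∇h · b = (-8)(-4) + (0)(2) + (0)(2) = 32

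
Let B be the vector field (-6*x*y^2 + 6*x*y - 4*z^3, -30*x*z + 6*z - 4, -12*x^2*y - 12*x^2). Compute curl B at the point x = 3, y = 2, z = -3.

(∇×B)₁ = ∂B₃/∂y − ∂B₂/∂z = -12*x^2 + 30*x - 6
(∇×B)₂ = ∂B₁/∂z − ∂B₃/∂x = 24*x*y + 24*x - 12*z^2
(∇×B)₃ = ∂B₂/∂x − ∂B₁/∂y = 12*x*y - 6*x - 30*z
∇×B = (-12*x^2 + 30*x - 6, 24*x*y + 24*x - 12*z^2, 12*x*y - 6*x - 30*z)
At (3, 2, -3): (-24, 108, 144).

(-24, 108, 144)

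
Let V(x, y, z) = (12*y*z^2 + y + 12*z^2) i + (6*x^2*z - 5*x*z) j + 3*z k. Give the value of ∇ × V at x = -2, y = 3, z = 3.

(-34, 288, -196)

(∇×V)₁ = ∂V₃/∂y − ∂V₂/∂z = -6*x^2 + 5*x
(∇×V)₂ = ∂V₁/∂z − ∂V₃/∂x = 24*y*z + 24*z
(∇×V)₃ = ∂V₂/∂x − ∂V₁/∂y = 12*x*z - 12*z^2 - 5*z - 1
∇×V = (-6*x^2 + 5*x, 24*y*z + 24*z, 12*x*z - 12*z^2 - 5*z - 1)
At (-2, 3, 3): (-34, 288, -196).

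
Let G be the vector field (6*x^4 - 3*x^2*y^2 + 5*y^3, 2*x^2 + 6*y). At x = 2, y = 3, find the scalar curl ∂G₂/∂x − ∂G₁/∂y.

∂G₂/∂x = 4*x
∂G₁/∂y = -6*x^2*y + 15*y^2
Scalar curl = 6*x^2*y + 4*x - 15*y^2
At (2, 3): -55.

-55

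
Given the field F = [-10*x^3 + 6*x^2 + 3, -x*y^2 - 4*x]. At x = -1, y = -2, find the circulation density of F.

∂F₂/∂x = -y^2 - 4
∂F₁/∂y = 0
Scalar curl = -y^2 - 4
At (-1, -2): -8.

-8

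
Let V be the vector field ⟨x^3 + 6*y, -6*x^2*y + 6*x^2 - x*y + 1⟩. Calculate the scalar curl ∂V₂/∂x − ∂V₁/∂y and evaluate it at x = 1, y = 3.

-33

∂V₂/∂x = -12*x*y + 12*x - y
∂V₁/∂y = 6
Scalar curl = -12*x*y + 12*x - y - 6
At (1, 3): -33.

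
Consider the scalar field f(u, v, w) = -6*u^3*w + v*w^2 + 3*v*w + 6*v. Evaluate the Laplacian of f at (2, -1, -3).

∂²f/∂u² = -36*u*w
∂²f/∂v² = 0
∂²f/∂w² = 2*v
∇²f = -36*u*w + 2*v
At (2, -1, -3): 214.

214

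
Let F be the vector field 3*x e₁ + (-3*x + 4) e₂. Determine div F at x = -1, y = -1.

∂F₁/∂x = 3
∂F₂/∂y = 0
∇·F = 3
At (-1, -1): 3.

3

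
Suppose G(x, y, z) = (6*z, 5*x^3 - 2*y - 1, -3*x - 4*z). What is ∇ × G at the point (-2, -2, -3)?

(∇×G)₁ = ∂G₃/∂y − ∂G₂/∂z = 0
(∇×G)₂ = ∂G₁/∂z − ∂G₃/∂x = 9
(∇×G)₃ = ∂G₂/∂x − ∂G₁/∂y = 15*x^2
∇×G = (0, 9, 15*x^2)
At (-2, -2, -3): (0, 9, 60).

(0, 9, 60)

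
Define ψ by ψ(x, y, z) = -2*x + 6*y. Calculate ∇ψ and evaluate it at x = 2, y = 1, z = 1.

∂ψ/∂x = -2
∂ψ/∂y = 6
∂ψ/∂z = 0
∇ψ = (-2, 6, 0)
At (2, 1, 1): (-2, 6, 0).

(-2, 6, 0)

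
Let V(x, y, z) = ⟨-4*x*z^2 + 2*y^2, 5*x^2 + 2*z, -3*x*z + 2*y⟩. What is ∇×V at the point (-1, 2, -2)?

(0, -22, -18)

(∇×V)₁ = ∂V₃/∂y − ∂V₂/∂z = 0
(∇×V)₂ = ∂V₁/∂z − ∂V₃/∂x = -8*x*z + 3*z
(∇×V)₃ = ∂V₂/∂x − ∂V₁/∂y = 10*x - 4*y
∇×V = (0, -8*x*z + 3*z, 10*x - 4*y)
At (-1, 2, -2): (0, -22, -18).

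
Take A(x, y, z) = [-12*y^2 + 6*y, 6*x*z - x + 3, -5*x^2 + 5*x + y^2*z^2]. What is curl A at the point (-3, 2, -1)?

(∇×A)₁ = ∂A₃/∂y − ∂A₂/∂z = -6*x + 2*y*z^2
(∇×A)₂ = ∂A₁/∂z − ∂A₃/∂x = 10*x - 5
(∇×A)₃ = ∂A₂/∂x − ∂A₁/∂y = 24*y + 6*z - 7
∇×A = (-6*x + 2*y*z^2, 10*x - 5, 24*y + 6*z - 7)
At (-3, 2, -1): (22, -35, 35).

(22, -35, 35)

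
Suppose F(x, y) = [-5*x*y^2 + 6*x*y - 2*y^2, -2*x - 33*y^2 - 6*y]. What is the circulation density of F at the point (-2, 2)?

∂F₂/∂x = -2
∂F₁/∂y = -10*x*y + 6*x - 4*y
Scalar curl = 10*x*y - 6*x + 4*y - 2
At (-2, 2): -22.

-22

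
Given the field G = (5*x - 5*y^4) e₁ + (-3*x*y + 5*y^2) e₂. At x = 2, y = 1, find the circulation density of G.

∂G₂/∂x = -3*y
∂G₁/∂y = -20*y^3
Scalar curl = 20*y^3 - 3*y
At (2, 1): 17.

17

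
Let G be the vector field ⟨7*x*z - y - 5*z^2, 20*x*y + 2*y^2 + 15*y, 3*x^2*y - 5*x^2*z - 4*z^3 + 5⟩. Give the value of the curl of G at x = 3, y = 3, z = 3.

(∇×G)₁ = ∂G₃/∂y − ∂G₂/∂z = 3*x^2
(∇×G)₂ = ∂G₁/∂z − ∂G₃/∂x = -6*x*y + 10*x*z + 7*x - 10*z
(∇×G)₃ = ∂G₂/∂x − ∂G₁/∂y = 20*y + 1
∇×G = (3*x^2, -6*x*y + 10*x*z + 7*x - 10*z, 20*y + 1)
At (3, 3, 3): (27, 27, 61).

(27, 27, 61)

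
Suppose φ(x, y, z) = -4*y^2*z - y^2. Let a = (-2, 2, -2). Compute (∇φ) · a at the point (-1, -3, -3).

∂φ/∂x = 0
∂φ/∂y = -8*y*z - 2*y
∂φ/∂z = -4*y^2
∇φ at (-1, -3, -3) = (0, -66, -36)
∇φ · a = (0)(-2) + (-66)(2) + (-36)(-2) = -60

-60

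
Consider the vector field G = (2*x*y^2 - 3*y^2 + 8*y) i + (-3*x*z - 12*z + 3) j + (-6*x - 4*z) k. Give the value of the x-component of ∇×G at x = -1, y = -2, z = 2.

(∇×G)_1 = ∂G₃/∂y − ∂G₂/∂z
= 0 − (-3*x - 12)
= 3*x + 12
At (-1, -2, 2): 9.

9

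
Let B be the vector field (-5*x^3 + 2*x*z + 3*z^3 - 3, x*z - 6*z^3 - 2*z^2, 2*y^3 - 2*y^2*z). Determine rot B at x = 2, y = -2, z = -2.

(∇×B)₁ = ∂B₃/∂y − ∂B₂/∂z = -x + 6*y^2 - 4*y*z + 18*z^2 + 4*z
(∇×B)₂ = ∂B₁/∂z − ∂B₃/∂x = 2*x + 9*z^2
(∇×B)₃ = ∂B₂/∂x − ∂B₁/∂y = z
∇×B = (-x + 6*y^2 - 4*y*z + 18*z^2 + 4*z, 2*x + 9*z^2, z)
At (2, -2, -2): (70, 40, -2).

(70, 40, -2)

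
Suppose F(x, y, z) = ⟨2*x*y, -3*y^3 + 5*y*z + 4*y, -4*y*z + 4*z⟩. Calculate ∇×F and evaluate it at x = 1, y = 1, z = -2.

(3, 0, -2)

(∇×F)₁ = ∂F₃/∂y − ∂F₂/∂z = -5*y - 4*z
(∇×F)₂ = ∂F₁/∂z − ∂F₃/∂x = 0
(∇×F)₃ = ∂F₂/∂x − ∂F₁/∂y = -2*x
∇×F = (-5*y - 4*z, 0, -2*x)
At (1, 1, -2): (3, 0, -2).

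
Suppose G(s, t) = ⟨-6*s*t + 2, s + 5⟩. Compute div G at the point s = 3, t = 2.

-12

∂G₁/∂s = -6*t
∂G₂/∂t = 0
∇·G = -6*t
At (3, 2): -12.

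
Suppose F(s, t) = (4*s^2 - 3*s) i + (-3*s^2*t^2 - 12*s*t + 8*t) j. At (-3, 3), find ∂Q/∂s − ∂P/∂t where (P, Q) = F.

∂F₂/∂s = -6*s*t^2 - 12*t
∂F₁/∂t = 0
Scalar curl = -6*s*t^2 - 12*t
At (-3, 3): 126.

126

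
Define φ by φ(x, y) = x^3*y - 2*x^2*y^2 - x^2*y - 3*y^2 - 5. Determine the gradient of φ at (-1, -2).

∂φ/∂x = 3*x^2*y - 4*x*y^2 - 2*x*y
∂φ/∂y = x^3 - 4*x^2*y - x^2 - 6*y
∇φ = (3*x^2*y - 4*x*y^2 - 2*x*y, x^3 - 4*x^2*y - x^2 - 6*y)
At (-1, -2): (6, 18).

(6, 18)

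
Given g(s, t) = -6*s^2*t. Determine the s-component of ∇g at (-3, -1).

(∇g)_1 = ∂g/∂s = -12*s*t
At (-3, -1): -36.

-36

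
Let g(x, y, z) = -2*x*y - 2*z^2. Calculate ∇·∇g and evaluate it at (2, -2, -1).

∂²g/∂x² = 0
∂²g/∂y² = 0
∂²g/∂z² = -4
∇²g = -4
At (2, -2, -1): -4.

-4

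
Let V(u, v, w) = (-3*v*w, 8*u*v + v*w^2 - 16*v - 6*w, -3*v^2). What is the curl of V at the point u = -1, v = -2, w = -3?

(6, 6, -25)

(∇×V)₁ = ∂V₃/∂v − ∂V₂/∂w = -2*v*w - 6*v + 6
(∇×V)₂ = ∂V₁/∂w − ∂V₃/∂u = -3*v
(∇×V)₃ = ∂V₂/∂u − ∂V₁/∂v = 8*v + 3*w
∇×V = (-2*v*w - 6*v + 6, -3*v, 8*v + 3*w)
At (-1, -2, -3): (6, 6, -25).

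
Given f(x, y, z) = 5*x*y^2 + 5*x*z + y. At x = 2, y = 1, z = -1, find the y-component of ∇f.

21

(∇f)_2 = ∂f/∂y = 10*x*y + 1
At (2, 1, -1): 21.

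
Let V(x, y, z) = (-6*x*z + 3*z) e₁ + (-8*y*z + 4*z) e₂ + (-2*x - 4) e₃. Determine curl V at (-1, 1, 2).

(4, 11, 0)

(∇×V)₁ = ∂V₃/∂y − ∂V₂/∂z = 8*y - 4
(∇×V)₂ = ∂V₁/∂z − ∂V₃/∂x = -6*x + 5
(∇×V)₃ = ∂V₂/∂x − ∂V₁/∂y = 0
∇×V = (8*y - 4, -6*x + 5, 0)
At (-1, 1, 2): (4, 11, 0).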